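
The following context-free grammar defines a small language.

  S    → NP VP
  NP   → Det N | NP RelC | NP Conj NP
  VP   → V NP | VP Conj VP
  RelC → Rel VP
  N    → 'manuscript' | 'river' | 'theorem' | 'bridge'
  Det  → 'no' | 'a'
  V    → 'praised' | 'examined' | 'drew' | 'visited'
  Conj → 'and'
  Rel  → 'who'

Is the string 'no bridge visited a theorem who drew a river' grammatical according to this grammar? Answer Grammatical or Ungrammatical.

[S [NP [Det no] [N bridge]] [VP [V visited] [NP [NP [Det a] [N theorem]] [RelC [Rel who] [VP [V drew] [NP [Det a] [N river]]]]]]]
Every word is introduced by a lexical rule and the phrasal rules combine the resulting categories into a single S.

Grammatical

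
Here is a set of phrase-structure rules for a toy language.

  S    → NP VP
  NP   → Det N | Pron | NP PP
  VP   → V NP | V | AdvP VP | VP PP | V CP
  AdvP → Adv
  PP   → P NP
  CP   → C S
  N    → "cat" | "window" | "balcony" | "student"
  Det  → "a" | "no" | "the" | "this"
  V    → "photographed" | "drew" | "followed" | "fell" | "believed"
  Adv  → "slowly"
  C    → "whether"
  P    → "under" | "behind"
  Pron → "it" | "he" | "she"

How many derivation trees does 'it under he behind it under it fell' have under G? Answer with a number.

5

Two of the 5 distinct bracketings:
[S [NP [NP [Pron it]] [PP [P under] [NP [NP [Pron he]] [PP [P behind] [NP [NP [Pron it]] [PP [P under] [NP [Pron it]]]]]]]] [VP [V fell]]]
[S [NP [NP [Pron it]] [PP [P under] [NP [NP [NP [Pron he]] [PP [P behind] [NP [Pron it]]]] [PP [P under] [NP [Pron it]]]]]] [VP [V fell]]]
The trees differ in how a recursive rule is bracketed over the same span.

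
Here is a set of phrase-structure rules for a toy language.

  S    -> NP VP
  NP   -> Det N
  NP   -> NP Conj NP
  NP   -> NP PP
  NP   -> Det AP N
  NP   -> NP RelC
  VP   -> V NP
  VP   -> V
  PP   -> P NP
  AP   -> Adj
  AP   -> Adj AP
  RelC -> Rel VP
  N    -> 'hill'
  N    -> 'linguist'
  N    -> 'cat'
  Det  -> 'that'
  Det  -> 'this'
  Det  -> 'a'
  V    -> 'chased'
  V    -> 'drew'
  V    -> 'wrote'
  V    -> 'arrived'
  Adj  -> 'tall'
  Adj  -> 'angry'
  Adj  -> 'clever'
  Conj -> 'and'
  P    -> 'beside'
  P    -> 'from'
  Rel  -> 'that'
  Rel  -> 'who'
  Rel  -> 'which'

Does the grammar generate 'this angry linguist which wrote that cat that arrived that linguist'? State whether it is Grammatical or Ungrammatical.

Ungrammatical

For S → NP VP, every NP-prefix leaves a non-VP remainder: after 'this angry linguist' the remainder is not a VP; after 'this angry linguist which wrote' the remainder is not a VP; after 'this angry linguist which wrote that cat' the remainder is not a VP (and 1 more).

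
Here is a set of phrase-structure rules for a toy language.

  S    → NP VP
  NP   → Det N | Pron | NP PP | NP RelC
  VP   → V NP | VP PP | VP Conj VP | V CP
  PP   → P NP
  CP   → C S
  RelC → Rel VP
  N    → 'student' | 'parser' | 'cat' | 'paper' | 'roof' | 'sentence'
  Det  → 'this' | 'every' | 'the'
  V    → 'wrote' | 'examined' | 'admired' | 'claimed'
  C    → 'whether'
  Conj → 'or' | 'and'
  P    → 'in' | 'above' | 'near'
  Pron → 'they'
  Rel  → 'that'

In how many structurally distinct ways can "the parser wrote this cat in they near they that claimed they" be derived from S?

9

Two of the 9 distinct bracketings:
[S [NP [Det the] [N parser]] [VP [V wrote] [NP [NP [Det this] [N cat]] [PP [P in] [NP [NP [Pron they]] [PP [P near] [NP [NP [Pron they]] [RelC [Rel that] [VP [V claimed] [NP [Pron they]]]]]]]]]]]
[S [NP [Det the] [N parser]] [VP [V wrote] [NP [NP [Det this] [N cat]] [PP [P in] [NP [NP [NP [Pron they]] [PP [P near] [NP [Pron they]]]] [RelC [Rel that] [VP [V claimed] [NP [Pron they]]]]]]]]]
The trees differ in how a recursive rule is bracketed over the same span.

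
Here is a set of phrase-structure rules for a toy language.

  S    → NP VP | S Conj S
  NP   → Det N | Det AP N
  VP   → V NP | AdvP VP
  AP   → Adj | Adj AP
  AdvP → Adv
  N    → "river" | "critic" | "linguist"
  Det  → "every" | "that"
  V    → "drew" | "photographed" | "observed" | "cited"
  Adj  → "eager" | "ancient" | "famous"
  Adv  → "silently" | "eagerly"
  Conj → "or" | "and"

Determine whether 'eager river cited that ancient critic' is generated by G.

For S → NP VP, no prefix of the string parses as an NP. The alternative S rule S → S Conj S likewise has no satisfying split.

Ungrammatical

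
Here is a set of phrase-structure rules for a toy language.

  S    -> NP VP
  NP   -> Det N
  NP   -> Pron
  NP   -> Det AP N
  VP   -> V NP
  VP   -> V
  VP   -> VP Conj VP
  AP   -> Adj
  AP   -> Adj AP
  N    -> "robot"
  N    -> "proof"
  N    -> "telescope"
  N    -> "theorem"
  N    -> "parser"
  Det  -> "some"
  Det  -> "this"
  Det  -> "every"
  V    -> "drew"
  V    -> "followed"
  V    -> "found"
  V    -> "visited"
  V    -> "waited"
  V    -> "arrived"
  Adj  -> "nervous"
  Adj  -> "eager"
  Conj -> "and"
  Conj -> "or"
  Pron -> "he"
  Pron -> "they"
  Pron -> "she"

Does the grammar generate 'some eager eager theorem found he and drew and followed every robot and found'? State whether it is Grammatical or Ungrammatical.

S
  NP
    Det: some
    AP
      Adj: eager
      AP
        Adj: eager
    N: theorem
  VP
    VP
      V: found
      NP
        Pron: he
    Conj: and
    VP
      VP
        V: drew
      Conj: and
      VP
        VP
          V: followed
          NP
            Det: every
            N: robot
        Conj: and
        VP
          V: found
Every word is introduced by a lexical rule and the phrasal rules combine the resulting categories into a single S.

Grammatical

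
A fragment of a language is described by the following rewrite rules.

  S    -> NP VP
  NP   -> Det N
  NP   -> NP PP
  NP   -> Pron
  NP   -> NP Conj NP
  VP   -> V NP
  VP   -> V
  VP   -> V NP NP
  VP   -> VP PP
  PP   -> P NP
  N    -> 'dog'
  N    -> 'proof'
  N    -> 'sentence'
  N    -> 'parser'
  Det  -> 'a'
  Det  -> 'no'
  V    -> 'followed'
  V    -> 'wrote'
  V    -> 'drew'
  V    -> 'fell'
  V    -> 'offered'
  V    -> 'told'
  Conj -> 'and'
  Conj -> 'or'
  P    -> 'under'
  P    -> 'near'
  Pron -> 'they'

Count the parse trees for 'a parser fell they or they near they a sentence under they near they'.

10

Two of the 10 distinct bracketings:
[S [NP [Det a] [N parser]] [VP [V fell] [NP [NP [NP [Pron they]] [Conj or] [NP [Pron they]]] [PP [P near] [NP [Pron they]]]] [NP [NP [Det a] [N sentence]] [PP [P under] [NP [NP [Pron they]] [PP [P near] [NP [Pron they]]]]]]]]
[S [NP [Det a] [N parser]] [VP [V fell] [NP [NP [NP [Pron they]] [Conj or] [NP [Pron they]]] [PP [P near] [NP [Pron they]]]] [NP [NP [NP [Det a] [N sentence]] [PP [P under] [NP [Pron they]]]] [PP [P near] [NP [Pron they]]]]]]
The trees differ in how a recursive rule is bracketed over the same span.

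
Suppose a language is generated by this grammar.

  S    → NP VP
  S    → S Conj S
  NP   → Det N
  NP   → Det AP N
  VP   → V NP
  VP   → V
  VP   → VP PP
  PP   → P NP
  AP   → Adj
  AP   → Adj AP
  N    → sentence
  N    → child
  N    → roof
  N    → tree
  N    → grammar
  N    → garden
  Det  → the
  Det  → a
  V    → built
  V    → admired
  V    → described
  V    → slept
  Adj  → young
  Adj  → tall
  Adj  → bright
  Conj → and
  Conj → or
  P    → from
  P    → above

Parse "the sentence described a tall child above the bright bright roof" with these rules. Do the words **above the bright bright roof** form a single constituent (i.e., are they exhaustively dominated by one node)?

[S [NP [Det the] [N sentence]] [VP [VP [V described] [NP [Det a] [AP [Adj tall]] [N child]]] [PP [P above] [NP [Det the] [AP [Adj bright] [AP [Adj bright]]] [N roof]]]]]
The words 'above the bright bright roof' are exhaustively dominated by a single PP node (built by PP → P NP), so they form a constituent.

Yes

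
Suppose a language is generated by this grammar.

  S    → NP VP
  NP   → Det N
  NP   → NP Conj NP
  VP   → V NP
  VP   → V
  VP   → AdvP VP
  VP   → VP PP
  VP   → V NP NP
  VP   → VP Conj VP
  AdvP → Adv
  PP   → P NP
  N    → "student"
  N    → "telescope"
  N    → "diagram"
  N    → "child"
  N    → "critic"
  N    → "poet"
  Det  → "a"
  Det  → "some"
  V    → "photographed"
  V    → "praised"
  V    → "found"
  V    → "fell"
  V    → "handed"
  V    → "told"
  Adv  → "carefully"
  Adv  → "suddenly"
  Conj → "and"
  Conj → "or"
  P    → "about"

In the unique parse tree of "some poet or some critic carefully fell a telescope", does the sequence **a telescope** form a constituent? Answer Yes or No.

[S [NP [NP [Det some] [N poet]] [Conj or] [NP [Det some] [N critic]]] [VP [AdvP [Adv carefully]] [VP [V fell] [NP [Det a] [N telescope]]]]]
The words 'a telescope' are exhaustively dominated by a single NP node (built by NP → Det N), so they form a constituent.

Yes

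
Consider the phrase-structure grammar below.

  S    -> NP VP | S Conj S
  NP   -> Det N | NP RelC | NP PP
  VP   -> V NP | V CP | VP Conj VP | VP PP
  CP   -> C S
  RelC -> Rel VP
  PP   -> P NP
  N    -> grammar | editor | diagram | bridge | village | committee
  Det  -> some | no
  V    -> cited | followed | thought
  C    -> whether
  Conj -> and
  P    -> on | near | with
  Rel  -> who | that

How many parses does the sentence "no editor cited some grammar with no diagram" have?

The two bracketings:
[S [NP [Det no] [N editor]] [VP [V cited] [NP [NP [Det some] [N grammar]] [PP [P with] [NP [Det no] [N diagram]]]]]]
[S [NP [Det no] [N editor]] [VP [VP [V cited] [NP [Det some] [N grammar]]] [PP [P with] [NP [Det no] [N diagram]]]]]
The difference turns on whether NP → NP PP is used at the relevant span, versus an alternative expansion of NP.

2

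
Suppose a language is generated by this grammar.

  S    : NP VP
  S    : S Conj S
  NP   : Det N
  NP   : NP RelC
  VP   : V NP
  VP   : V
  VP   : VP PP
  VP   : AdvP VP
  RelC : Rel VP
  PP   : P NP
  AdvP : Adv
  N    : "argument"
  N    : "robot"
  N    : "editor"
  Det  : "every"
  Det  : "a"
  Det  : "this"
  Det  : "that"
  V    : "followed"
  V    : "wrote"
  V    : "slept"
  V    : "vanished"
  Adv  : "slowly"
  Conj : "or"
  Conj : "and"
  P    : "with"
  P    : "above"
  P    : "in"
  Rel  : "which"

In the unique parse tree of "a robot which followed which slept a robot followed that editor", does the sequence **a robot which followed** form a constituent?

Yes

[S [NP [NP [NP [Det a] [N robot]] [RelC [Rel which] [VP [V followed]]]] [RelC [Rel which] [VP [V slept] [NP [Det a] [N robot]]]]] [VP [V followed] [NP [Det that] [N editor]]]]
The words 'a robot which followed' are exhaustively dominated by a single NP node (built by NP → NP RelC), so they form a constituent.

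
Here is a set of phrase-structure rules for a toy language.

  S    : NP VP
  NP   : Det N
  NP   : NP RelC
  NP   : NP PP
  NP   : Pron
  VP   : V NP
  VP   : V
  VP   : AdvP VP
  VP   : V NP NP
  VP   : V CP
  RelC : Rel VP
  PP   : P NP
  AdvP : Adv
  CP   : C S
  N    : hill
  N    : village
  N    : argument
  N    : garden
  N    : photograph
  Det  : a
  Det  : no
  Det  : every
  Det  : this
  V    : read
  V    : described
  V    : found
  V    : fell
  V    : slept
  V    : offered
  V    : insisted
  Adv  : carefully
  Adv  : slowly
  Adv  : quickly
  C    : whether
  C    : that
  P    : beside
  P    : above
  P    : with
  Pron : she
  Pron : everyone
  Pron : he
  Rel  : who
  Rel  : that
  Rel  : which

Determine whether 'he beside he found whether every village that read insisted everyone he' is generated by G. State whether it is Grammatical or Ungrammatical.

Grammatical

S
  NP
    NP
      Pron: he
    PP
      P: beside
      NP
        Pron: he
  VP
    V: found
    CP
      C: whether
      S
        NP
          NP
            Det: every
            N: village
          RelC
            Rel: that
            VP
              V: read
        VP
          V: insisted
          NP
            Pron: everyone
          NP
            Pron: he
The bracketing above is licensed at every node by one of the given productions, with S at the root.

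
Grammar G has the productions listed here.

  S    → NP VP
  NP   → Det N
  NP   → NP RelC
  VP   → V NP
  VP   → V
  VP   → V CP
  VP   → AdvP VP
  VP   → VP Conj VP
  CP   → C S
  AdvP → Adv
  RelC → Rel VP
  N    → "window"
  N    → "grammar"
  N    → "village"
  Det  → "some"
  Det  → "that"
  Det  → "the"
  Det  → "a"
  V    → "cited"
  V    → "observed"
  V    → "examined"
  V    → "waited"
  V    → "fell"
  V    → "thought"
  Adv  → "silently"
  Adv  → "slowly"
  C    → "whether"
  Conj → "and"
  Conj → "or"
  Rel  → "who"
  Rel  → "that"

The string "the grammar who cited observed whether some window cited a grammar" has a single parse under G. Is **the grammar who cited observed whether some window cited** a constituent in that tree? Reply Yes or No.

[S [NP [NP [Det the] [N grammar]] [RelC [Rel who] [VP [V cited]]]] [VP [V observed] [CP [C whether] [S [NP [Det some] [N window]] [VP [V cited] [NP [Det a] [N grammar]]]]]]]
The smallest constituent containing 'the grammar who cited observed whether some window cited' is the S spanning 'the grammar who cited observed whether some window cited a grammar'; no single node in the tree dominates exactly the given words.

No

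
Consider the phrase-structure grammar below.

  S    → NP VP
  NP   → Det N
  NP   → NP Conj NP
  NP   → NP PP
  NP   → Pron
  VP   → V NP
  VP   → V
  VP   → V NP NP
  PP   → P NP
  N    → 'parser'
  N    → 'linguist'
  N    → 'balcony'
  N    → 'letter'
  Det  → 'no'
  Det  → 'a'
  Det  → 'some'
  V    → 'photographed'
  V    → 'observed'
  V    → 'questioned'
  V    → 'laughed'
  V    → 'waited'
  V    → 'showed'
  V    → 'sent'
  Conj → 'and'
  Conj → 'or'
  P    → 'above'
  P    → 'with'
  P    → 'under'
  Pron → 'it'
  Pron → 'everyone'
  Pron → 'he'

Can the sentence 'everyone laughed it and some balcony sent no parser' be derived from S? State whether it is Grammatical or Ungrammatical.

Ungrammatical

For S → NP VP, the only prefix that parses as NP is 'everyone', but the remainder 'laughed it and some balcony sent no parser' is not a VP under these rules.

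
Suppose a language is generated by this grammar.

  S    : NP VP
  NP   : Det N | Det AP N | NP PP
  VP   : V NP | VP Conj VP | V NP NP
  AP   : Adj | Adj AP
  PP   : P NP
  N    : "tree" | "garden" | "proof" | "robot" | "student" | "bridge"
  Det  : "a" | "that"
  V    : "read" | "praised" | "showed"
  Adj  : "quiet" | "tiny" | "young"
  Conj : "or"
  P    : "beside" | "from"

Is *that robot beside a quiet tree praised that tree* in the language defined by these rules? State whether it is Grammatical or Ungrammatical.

Grammatical

S
  NP
    NP
      Det: that
      N: robot
    PP
      P: beside
      NP
        Det: a
        AP
          Adj: quiet
        N: tree
  VP
    V: praised
    NP
      Det: that
      N: tree
Every word is introduced by a lexical rule and the phrasal rules combine the resulting categories into a single S.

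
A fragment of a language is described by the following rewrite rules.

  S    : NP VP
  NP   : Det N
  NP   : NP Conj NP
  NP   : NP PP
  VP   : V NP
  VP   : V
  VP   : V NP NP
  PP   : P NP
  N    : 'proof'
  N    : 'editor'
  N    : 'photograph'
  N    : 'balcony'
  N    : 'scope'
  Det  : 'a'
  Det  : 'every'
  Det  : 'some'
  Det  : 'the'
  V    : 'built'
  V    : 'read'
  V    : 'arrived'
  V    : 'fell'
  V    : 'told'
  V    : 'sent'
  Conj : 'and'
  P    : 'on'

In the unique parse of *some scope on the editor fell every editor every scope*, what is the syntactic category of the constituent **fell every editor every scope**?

S
  NP
    NP
      Det: some
      N: scope
    PP
      P: on
      NP
        Det: the
        N: editor
  VP
    V: fell
    NP
      Det: every
      N: editor
    NP
      Det: every
      N: scope
The span 'fell every editor every scope' is the VP node built by VP → V NP NP.

VP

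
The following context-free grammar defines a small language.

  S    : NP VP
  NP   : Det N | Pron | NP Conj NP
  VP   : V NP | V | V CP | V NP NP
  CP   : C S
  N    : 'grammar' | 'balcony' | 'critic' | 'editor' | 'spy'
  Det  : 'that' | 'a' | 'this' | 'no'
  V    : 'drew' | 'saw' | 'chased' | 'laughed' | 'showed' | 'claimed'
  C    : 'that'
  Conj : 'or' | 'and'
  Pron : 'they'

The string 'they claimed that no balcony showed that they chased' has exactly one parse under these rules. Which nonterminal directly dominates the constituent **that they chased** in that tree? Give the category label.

VP

S
  NP
    Pron: they
  VP
    V: claimed
    CP
      C: that
      S
        NP
          Det: no
          N: balcony
        VP
          V: showed
          CP
            C: that
            S
              NP
                Pron: they
              VP
                V: chased
The span 'that they chased' is the CP node built by CP → C S.
Its mother is the VP built by VP → V CP.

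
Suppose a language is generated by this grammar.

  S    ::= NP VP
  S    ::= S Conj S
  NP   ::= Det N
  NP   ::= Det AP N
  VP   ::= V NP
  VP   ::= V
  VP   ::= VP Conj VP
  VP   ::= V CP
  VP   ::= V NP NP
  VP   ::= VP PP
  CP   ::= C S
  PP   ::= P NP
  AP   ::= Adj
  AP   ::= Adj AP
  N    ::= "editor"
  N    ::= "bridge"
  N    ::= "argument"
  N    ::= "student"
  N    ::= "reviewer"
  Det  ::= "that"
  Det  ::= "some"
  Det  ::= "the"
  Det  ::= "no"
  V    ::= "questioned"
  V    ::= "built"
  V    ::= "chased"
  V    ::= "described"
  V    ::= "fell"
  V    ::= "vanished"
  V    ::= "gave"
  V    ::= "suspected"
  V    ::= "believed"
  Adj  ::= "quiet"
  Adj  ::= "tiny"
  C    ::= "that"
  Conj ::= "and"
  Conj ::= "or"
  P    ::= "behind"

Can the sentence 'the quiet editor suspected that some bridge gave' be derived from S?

Grammatical

[S [NP [Det the] [AP [Adj quiet]] [N editor]] [VP [V suspected] [CP [C that] [S [NP [Det some] [N bridge]] [VP [V gave]]]]]]
The bracketing above is licensed at every node by one of the given productions, with S at the root.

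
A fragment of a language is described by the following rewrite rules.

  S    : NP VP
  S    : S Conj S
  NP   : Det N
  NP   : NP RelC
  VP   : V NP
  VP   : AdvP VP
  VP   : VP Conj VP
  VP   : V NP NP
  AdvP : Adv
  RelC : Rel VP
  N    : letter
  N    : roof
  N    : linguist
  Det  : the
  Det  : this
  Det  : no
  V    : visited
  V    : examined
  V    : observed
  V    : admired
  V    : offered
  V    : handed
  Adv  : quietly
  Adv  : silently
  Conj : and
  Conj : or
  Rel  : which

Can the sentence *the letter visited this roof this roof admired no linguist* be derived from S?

For S → NP VP, the only prefix that parses as NP is 'the letter', but the remainder 'visited this roof this roof admired no linguist' is not a VP under these rules. The alternative S rule S → S Conj S likewise has no satisfying split.

Ungrammatical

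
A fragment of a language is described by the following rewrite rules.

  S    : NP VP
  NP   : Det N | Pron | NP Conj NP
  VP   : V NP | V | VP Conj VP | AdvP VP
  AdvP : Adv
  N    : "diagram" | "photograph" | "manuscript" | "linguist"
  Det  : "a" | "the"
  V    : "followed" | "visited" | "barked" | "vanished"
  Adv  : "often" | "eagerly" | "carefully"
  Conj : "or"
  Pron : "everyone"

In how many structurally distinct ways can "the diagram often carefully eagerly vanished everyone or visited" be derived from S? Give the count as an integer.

Two of the 4 distinct bracketings:
[S [NP [Det the] [N diagram]] [VP [VP [AdvP [Adv often]] [VP [AdvP [Adv carefully]] [VP [AdvP [Adv eagerly]] [VP [V vanished] [NP [Pron everyone]]]]]] [Conj or] [VP [V visited]]]]
[S [NP [Det the] [N diagram]] [VP [AdvP [Adv often]] [VP [VP [AdvP [Adv carefully]] [VP [AdvP [Adv eagerly]] [VP [V vanished] [NP [Pron everyone]]]]] [Conj or] [VP [V visited]]]]]
The trees differ in how a recursive rule is bracketed over the same span.

4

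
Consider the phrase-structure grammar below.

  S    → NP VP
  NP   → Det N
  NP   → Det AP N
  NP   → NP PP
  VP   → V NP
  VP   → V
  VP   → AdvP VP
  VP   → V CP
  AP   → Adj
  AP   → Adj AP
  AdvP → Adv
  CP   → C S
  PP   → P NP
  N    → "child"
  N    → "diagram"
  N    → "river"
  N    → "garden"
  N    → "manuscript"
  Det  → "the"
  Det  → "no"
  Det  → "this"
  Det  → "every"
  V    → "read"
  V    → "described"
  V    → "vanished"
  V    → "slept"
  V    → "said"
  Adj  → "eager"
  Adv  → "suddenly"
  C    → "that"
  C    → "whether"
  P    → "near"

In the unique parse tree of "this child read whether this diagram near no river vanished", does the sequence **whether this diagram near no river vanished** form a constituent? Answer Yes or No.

[S [NP [Det this] [N child]] [VP [V read] [CP [C whether] [S [NP [NP [Det this] [N diagram]] [PP [P near] [NP [Det no] [N river]]]] [VP [V vanished]]]]]]
The words 'whether this diagram near no river vanished' are exhaustively dominated by a single CP node (built by CP → C S), so they form a constituent.

Yes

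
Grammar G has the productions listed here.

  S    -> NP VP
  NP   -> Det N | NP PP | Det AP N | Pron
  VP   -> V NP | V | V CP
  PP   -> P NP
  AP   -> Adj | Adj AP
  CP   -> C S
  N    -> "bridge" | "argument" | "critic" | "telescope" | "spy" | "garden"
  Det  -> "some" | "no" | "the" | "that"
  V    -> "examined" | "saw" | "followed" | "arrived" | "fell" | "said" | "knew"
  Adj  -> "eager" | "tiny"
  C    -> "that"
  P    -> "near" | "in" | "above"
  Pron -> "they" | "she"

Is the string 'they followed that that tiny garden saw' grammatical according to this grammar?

Grammatical

[S [NP [Pron they]] [VP [V followed] [CP [C that] [S [NP [Det that] [AP [Adj tiny]] [N garden]] [VP [V saw]]]]]]
The bracketing above is licensed at every node by one of the given productions, with S at the root.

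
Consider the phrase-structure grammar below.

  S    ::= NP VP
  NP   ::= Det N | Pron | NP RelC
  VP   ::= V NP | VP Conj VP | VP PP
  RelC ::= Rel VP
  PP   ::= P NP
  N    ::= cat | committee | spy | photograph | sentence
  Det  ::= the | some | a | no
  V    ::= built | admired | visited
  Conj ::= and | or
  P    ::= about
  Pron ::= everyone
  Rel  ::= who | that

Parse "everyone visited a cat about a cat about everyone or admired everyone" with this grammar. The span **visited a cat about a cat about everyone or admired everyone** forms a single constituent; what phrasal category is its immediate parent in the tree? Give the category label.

[S [NP [Pron everyone]] [VP [VP [VP [VP [V visited] [NP [Det a] [N cat]]] [PP [P about] [NP [Det a] [N cat]]]] [PP [P about] [NP [Pron everyone]]]] [Conj or] [VP [V admired] [NP [Pron everyone]]]]]
The span 'visited a cat about a cat about everyone or admired everyone' is the VP node built by VP → VP Conj VP.
Its mother is the S built by S → NP VP.

S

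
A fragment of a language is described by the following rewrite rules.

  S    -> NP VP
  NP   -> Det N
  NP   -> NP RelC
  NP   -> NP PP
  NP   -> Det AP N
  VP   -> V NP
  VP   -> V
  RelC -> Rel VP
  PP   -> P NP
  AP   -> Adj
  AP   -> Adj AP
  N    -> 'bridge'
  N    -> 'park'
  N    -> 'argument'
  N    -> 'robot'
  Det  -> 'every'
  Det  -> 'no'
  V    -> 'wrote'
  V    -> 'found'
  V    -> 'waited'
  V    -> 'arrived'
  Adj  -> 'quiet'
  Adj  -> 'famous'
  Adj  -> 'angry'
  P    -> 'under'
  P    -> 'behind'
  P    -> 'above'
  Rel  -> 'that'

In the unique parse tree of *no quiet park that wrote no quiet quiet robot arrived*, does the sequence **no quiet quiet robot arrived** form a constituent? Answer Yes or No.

[S [NP [NP [Det no] [AP [Adj quiet]] [N park]] [RelC [Rel that] [VP [V wrote] [NP [Det no] [AP [Adj quiet] [AP [Adj quiet]]] [N robot]]]]] [VP [V arrived]]]
The smallest constituent containing 'no quiet quiet robot arrived' is the S spanning 'no quiet park that wrote no quiet quiet robot arrived'; no single node in the tree dominates exactly the given words.

No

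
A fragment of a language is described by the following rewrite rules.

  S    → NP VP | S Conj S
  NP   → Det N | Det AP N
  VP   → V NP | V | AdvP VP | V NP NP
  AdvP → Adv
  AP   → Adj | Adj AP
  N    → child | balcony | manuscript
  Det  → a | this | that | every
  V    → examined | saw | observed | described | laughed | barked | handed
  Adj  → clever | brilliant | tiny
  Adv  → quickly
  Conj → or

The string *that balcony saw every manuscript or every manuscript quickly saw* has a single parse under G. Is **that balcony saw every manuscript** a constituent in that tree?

[S [S [NP [Det that] [N balcony]] [VP [V saw] [NP [Det every] [N manuscript]]]] [Conj or] [S [NP [Det every] [N manuscript]] [VP [AdvP [Adv quickly]] [VP [V saw]]]]]
The words 'that balcony saw every manuscript' are exhaustively dominated by a single S node (built by S → NP VP), so they form a constituent.

Yes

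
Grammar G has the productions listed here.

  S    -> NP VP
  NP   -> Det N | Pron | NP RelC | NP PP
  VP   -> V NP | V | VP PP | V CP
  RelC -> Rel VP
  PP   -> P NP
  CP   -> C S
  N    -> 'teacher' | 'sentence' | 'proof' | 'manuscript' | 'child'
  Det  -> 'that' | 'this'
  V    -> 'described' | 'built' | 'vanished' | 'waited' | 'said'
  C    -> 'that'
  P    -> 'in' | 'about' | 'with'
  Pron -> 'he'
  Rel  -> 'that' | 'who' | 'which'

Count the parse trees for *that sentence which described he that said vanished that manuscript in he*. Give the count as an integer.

4

Two of the 4 distinct bracketings:
[S [NP [NP [Det that] [N sentence]] [RelC [Rel which] [VP [V described] [NP [NP [Pron he]] [RelC [Rel that] [VP [V said]]]]]]] [VP [V vanished] [NP [NP [Det that] [N manuscript]] [PP [P in] [NP [Pron he]]]]]]
[S [NP [NP [Det that] [N sentence]] [RelC [Rel which] [VP [V described] [NP [NP [Pron he]] [RelC [Rel that] [VP [V said]]]]]]] [VP [VP [V vanished] [NP [Det that] [N manuscript]]] [PP [P in] [NP [Pron he]]]]]
The difference turns on whether NP → NP PP is used at the relevant span, versus an alternative expansion of NP.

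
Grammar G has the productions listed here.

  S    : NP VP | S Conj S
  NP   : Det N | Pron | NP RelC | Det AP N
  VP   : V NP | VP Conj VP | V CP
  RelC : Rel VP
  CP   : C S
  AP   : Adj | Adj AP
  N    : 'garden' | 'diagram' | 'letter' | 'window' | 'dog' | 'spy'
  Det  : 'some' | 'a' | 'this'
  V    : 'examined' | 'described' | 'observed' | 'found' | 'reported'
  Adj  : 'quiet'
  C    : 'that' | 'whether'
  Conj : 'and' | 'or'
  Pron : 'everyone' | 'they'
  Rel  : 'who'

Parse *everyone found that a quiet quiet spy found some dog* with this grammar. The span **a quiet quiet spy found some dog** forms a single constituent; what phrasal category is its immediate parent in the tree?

CP

S
  NP
    Pron: everyone
  VP
    V: found
    CP
      C: that
      S
        NP
          Det: a
          AP
            Adj: quiet
            AP
              Adj: quiet
          N: spy
        VP
          V: found
          NP
            Det: some
            N: dog
The span 'a quiet quiet spy found some dog' is the S node built by S → NP VP.
Its mother is the CP built by CP → C S.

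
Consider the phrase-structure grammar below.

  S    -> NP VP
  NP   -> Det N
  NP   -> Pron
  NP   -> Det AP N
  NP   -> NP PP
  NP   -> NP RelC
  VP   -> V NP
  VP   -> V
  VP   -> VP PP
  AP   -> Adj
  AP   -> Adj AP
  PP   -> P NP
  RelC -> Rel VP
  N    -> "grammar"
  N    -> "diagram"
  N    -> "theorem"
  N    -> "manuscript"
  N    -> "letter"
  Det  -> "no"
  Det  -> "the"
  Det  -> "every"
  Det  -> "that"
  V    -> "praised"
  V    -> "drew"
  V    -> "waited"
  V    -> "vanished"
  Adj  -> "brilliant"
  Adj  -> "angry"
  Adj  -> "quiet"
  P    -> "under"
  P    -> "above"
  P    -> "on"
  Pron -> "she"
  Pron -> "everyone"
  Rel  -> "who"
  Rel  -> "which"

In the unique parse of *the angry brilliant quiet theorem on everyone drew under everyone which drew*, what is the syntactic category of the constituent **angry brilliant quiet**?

AP

S
  NP
    NP
      Det: the
      AP
        Adj: angry
        AP
          Adj: brilliant
          AP
            Adj: quiet
      N: theorem
    PP
      P: on
      NP
        Pron: everyone
  VP
    VP
      V: drew
    PP
      P: under
      NP
        NP
          Pron: everyone
        RelC
          Rel: which
          VP
            V: drew
The span 'angry brilliant quiet' is the AP node built by AP → Adj AP.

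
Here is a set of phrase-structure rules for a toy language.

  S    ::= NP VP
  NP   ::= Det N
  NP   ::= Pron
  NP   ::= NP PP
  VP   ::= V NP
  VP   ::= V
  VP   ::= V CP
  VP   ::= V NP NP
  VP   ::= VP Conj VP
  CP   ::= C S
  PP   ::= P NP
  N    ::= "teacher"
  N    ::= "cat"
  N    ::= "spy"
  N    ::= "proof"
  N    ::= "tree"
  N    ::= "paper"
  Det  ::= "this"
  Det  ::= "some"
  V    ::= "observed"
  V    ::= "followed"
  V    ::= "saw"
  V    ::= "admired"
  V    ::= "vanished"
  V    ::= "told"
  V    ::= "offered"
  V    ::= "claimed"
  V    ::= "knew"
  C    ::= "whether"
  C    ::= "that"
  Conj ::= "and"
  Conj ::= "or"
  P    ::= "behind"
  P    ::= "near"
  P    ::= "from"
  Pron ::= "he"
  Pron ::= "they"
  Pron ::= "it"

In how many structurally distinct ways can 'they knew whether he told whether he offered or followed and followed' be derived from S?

Two of the 9 distinct bracketings:
[S [NP [Pron they]] [VP [V knew] [CP [C whether] [S [NP [Pron he]] [VP [V told] [CP [C whether] [S [NP [Pron he]] [VP [VP [V offered]] [Conj or] [VP [VP [V followed]] [Conj and] [VP [V followed]]]]]]]]]]]
[S [NP [Pron they]] [VP [V knew] [CP [C whether] [S [NP [Pron he]] [VP [V told] [CP [C whether] [S [NP [Pron he]] [VP [VP [VP [V offered]] [Conj or] [VP [V followed]]] [Conj and] [VP [V followed]]]]]]]]]]
The trees differ in how a recursive rule is bracketed over the same span.

9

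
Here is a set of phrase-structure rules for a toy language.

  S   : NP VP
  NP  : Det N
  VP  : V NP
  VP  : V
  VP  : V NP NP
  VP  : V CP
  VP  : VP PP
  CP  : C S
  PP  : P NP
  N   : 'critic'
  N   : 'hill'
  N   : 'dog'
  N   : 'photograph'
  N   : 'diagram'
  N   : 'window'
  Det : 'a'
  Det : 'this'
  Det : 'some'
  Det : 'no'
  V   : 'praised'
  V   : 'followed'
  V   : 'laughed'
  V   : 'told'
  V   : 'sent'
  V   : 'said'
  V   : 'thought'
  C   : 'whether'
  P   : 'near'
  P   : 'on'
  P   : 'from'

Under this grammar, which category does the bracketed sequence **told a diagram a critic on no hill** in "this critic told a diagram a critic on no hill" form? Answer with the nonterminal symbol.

S
  NP
    Det: this
    N: critic
  VP
    VP
      V: told
      NP
        Det: a
        N: diagram
      NP
        Det: a
        N: critic
    PP
      P: on
      NP
        Det: no
        N: hill
The span 'told a diagram a critic on no hill' is the VP node built by VP → VP PP.

VP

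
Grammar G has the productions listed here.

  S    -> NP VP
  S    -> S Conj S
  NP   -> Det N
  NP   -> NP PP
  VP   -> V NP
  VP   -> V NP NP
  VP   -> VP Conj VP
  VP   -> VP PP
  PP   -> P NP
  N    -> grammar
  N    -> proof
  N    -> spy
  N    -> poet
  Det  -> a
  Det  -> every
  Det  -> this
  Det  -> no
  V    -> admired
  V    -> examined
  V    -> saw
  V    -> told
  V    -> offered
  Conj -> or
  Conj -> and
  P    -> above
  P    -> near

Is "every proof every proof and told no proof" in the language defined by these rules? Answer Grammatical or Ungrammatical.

For S → NP VP, the only prefix that parses as NP is 'every proof', but the remainder 'every proof and told no proof' is not a VP under these rules. The alternative S rule S → S Conj S likewise has no satisfying split.

Ungrammatical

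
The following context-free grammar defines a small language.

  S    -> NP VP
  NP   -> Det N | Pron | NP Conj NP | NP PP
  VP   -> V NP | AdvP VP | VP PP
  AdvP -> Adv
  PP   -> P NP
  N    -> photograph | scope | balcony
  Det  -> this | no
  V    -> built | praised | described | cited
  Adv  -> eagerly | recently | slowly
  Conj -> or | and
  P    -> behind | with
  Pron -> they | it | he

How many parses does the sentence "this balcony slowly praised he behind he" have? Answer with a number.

3

Two of the 3 distinct bracketings:
[S [NP [Det this] [N balcony]] [VP [AdvP [Adv slowly]] [VP [V praised] [NP [NP [Pron he]] [PP [P behind] [NP [Pron he]]]]]]]
[S [NP [Det this] [N balcony]] [VP [AdvP [Adv slowly]] [VP [VP [V praised] [NP [Pron he]]] [PP [P behind] [NP [Pron he]]]]]]
The difference turns on whether NP → NP PP is used at the relevant span, versus an alternative expansion of NP.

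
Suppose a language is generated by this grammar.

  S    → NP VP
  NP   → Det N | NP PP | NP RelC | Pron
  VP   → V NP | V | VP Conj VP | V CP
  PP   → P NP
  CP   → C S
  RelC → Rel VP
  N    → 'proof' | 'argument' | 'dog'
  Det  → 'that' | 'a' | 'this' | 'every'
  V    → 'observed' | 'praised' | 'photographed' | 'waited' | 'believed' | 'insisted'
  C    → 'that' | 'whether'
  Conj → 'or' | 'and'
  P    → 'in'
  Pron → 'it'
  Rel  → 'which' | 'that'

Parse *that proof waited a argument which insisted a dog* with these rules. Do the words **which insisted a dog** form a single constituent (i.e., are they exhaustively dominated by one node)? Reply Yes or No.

[S [NP [Det that] [N proof]] [VP [V waited] [NP [NP [Det a] [N argument]] [RelC [Rel which] [VP [V insisted] [NP [Det a] [N dog]]]]]]]
The words 'which insisted a dog' are exhaustively dominated by a single RelC node (built by RelC → Rel VP), so they form a constituent.

Yes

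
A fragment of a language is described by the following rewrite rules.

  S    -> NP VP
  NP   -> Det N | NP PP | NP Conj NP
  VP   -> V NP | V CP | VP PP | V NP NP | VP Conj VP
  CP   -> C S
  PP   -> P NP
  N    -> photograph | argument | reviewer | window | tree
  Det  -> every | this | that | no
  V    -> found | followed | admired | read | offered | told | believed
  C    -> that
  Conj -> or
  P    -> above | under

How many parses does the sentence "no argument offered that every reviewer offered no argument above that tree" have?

3

Two of the 3 distinct bracketings:
[S [NP [Det no] [N argument]] [VP [V offered] [CP [C that] [S [NP [Det every] [N reviewer]] [VP [V offered] [NP [NP [Det no] [N argument]] [PP [P above] [NP [Det that] [N tree]]]]]]]]]
[S [NP [Det no] [N argument]] [VP [V offered] [CP [C that] [S [NP [Det every] [N reviewer]] [VP [VP [V offered] [NP [Det no] [N argument]]] [PP [P above] [NP [Det that] [N tree]]]]]]]]
The difference turns on whether NP → NP PP is used at the relevant span, versus an alternative expansion of NP.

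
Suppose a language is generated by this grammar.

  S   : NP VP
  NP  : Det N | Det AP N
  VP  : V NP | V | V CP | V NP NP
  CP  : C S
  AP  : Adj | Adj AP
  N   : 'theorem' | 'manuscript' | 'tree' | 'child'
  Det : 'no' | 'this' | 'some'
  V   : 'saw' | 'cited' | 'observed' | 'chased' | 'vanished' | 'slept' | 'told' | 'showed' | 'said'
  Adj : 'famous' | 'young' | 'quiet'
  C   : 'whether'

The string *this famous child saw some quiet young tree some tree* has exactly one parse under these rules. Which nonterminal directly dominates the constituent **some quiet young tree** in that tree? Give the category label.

VP

S
  NP
    Det: this
    AP
      Adj: famous
    N: child
  VP
    V: saw
    NP
      Det: some
      AP
        Adj: quiet
        AP
          Adj: young
      N: tree
    NP
      Det: some
      N: tree
The span 'some quiet young tree' is the NP node built by NP → Det AP N.
Its mother is the VP built by VP → V NP NP.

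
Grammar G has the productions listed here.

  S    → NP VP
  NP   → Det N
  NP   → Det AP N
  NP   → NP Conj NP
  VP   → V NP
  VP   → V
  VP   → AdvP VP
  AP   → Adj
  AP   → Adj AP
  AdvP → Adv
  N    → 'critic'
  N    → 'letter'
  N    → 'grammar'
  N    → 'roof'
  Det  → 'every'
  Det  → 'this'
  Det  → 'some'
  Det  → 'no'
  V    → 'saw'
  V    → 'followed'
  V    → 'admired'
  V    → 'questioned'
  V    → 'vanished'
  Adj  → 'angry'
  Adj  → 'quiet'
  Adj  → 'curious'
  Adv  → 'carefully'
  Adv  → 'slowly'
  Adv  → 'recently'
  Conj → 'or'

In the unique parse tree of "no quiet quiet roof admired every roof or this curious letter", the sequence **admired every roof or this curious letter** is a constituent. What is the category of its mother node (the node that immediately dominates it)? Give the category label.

S

S
  NP
    Det: no
    AP
      Adj: quiet
      AP
        Adj: quiet
    N: roof
  VP
    V: admired
    NP
      NP
        Det: every
        N: roof
      Conj: or
      NP
        Det: this
        AP
          Adj: curious
        N: letter
The span 'admired every roof or this curious letter' is the VP node built by VP → V NP.
Its mother is the S built by S → NP VP.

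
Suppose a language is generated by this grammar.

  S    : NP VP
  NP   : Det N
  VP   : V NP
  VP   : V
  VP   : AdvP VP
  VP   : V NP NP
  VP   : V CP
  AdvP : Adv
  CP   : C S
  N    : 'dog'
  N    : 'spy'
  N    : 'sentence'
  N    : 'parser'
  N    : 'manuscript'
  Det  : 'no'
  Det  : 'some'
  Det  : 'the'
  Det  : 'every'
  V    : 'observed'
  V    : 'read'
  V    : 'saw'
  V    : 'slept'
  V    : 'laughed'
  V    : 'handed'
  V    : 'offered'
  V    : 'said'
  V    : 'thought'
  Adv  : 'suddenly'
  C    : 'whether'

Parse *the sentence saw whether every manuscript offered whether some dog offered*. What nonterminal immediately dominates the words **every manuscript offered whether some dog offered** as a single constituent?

S

[S [NP [Det the] [N sentence]] [VP [V saw] [CP [C whether] [S [NP [Det every] [N manuscript]] [VP [V offered] [CP [C whether] [S [NP [Det some] [N dog]] [VP [V offered]]]]]]]]]
The span 'every manuscript offered whether some dog offered' is the S node built by S → NP VP.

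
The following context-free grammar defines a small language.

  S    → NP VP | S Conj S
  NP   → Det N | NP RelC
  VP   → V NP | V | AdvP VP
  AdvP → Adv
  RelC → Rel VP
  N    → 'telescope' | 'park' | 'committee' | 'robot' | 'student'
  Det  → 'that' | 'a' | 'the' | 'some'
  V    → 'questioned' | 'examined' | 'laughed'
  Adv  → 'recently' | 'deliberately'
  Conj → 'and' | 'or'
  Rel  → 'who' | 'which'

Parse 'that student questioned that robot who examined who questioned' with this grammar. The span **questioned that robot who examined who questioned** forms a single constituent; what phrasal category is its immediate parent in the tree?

[S [NP [Det that] [N student]] [VP [V questioned] [NP [NP [NP [Det that] [N robot]] [RelC [Rel who] [VP [V examined]]]] [RelC [Rel who] [VP [V questioned]]]]]]
The span 'questioned that robot who examined who questioned' is the VP node built by VP → V NP.
Its mother is the S built by S → NP VP.

S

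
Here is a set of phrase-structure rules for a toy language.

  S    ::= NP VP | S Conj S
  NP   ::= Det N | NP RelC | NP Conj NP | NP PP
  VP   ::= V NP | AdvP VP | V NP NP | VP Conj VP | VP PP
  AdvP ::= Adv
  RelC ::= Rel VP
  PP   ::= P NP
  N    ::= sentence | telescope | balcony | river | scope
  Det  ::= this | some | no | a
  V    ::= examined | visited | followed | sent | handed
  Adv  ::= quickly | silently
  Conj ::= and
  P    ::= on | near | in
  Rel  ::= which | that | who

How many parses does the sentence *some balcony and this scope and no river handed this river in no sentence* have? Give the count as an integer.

Two of the 4 distinct bracketings:
[S [NP [NP [Det some] [N balcony]] [Conj and] [NP [NP [Det this] [N scope]] [Conj and] [NP [Det no] [N river]]]] [VP [V handed] [NP [NP [Det this] [N river]] [PP [P in] [NP [Det no] [N sentence]]]]]]
[S [NP [NP [Det some] [N balcony]] [Conj and] [NP [NP [Det this] [N scope]] [Conj and] [NP [Det no] [N river]]]] [VP [VP [V handed] [NP [Det this] [N river]]] [PP [P in] [NP [Det no] [N sentence]]]]]
The difference turns on whether NP → NP PP is used at the relevant span, versus an alternative expansion of NP.

4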